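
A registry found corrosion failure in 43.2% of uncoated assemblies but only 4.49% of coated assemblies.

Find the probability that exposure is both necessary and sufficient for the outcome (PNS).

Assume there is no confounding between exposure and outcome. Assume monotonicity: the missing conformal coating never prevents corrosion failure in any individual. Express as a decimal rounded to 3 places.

PNS ≈ 0.387

p₁ = 0.432, p₀ = 0.0449.
Under exogeneity and monotonicity, PNS = p₁ − p₀.
PNS = 0.432 − 0.0449 = 0.3871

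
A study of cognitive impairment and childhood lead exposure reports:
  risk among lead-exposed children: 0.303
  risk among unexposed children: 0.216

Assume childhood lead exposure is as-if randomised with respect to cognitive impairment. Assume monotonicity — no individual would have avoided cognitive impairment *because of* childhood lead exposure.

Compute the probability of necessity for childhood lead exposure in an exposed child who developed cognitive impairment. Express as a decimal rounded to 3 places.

Let p₁ = 0.303, p₀ = 0.216.
Under exogeneity and monotonicity, PN = (p₁ − p₀) / p₁.
PN = (0.303 − 0.216) / 0.303 = 0.087 / 0.303 ≈ 0.2871

PN ≈ 0.287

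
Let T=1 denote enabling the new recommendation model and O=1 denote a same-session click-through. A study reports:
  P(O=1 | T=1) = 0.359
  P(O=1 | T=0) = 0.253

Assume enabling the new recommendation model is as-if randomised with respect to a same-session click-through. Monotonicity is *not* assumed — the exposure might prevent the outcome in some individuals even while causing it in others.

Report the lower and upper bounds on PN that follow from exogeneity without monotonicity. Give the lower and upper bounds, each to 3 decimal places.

0.295 ≤ PN ≤ 1.000

Let p₁ = 0.359, p₀ = 0.253.
Under exogeneity alone the bounds on PN are max{0,(p₁−p₀)/p₁} ≤ PN ≤ min{1,(1−p₀)/p₁}.
  lower = (p₁ − p₀)/p₁ = 0.106 / 0.359 ≈ 0.2953
  upper = min{1, (1 − p₀)/p₁} = 0.747 / 0.359 ≈ 2.0808 → capped at 1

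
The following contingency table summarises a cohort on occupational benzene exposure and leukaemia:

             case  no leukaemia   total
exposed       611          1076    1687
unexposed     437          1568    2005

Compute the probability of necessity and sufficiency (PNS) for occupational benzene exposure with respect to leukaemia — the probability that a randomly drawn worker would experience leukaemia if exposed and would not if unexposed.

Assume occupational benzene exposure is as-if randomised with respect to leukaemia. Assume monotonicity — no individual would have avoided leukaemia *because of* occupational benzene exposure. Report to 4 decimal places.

PNS ≈ 0.1442

p₁ = P(outcome | exposed) = 611/1687 = 0.36218
p₀ = P(outcome | unexposed) = 437/2005 = 0.21796
Under exogeneity and monotonicity, PNS = p₁ − p₀.
PNS = 0.36218 − 0.21796 = 0.14423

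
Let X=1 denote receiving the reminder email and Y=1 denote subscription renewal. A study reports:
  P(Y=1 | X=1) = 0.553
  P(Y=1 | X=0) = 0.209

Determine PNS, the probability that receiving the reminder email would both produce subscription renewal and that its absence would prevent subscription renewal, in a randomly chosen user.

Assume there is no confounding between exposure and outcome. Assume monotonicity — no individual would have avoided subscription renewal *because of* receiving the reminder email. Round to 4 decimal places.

PNS ≈ 0.3440

Let p₁ = 0.553, p₀ = 0.209.
Under exogeneity and monotonicity, PNS = p₁ − p₀.
PNS = 0.553 − 0.209 = 0.344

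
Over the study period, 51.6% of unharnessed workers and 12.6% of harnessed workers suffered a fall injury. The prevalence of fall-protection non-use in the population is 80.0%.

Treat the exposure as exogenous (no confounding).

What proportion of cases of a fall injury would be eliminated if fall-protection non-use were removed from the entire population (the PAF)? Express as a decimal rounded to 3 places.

PAF ≈ 0.712

p₁ = 0.516, p₀ = 0.126.
Overall risk P(Y=1) = π·p₁ + (1−π)·p₀ = 0.8×0.516 + 0.2×0.126 = 0.438.
Under exogeneity, PAF = [P(Y=1) − p₀] / P(Y=1).
PAF = (0.438 − 0.126) / 0.438 ≈ 0.7123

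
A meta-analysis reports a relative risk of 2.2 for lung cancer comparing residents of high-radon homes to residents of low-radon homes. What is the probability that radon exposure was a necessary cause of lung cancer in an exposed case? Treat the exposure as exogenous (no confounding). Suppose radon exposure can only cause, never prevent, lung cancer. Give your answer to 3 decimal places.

Under exogeneity and monotonicity, PN = (RR − 1) / RR = 1 − 1/RR.
PN = (2.2 − 1) / 2.2 = 1.2 / 2.2 ≈ 0.5455

PN ≈ 0.545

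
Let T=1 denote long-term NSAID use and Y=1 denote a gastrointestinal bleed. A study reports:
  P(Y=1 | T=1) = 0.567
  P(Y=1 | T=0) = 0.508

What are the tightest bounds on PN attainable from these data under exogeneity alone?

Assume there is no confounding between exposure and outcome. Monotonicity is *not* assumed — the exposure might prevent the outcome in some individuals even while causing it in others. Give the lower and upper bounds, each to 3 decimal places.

0.104 ≤ PN ≤ 0.868

Let p₁ = 0.567, p₀ = 0.508.
Under exogeneity alone the bounds on PN are max{0,(p₁−p₀)/p₁} ≤ PN ≤ min{1,(1−p₀)/p₁}.
  lower = (p₁ − p₀)/p₁ = 0.059 / 0.567 ≈ 0.1041
  upper = min{1, (1 − p₀)/p₁} = 0.492 / 0.567 ≈ 0.8677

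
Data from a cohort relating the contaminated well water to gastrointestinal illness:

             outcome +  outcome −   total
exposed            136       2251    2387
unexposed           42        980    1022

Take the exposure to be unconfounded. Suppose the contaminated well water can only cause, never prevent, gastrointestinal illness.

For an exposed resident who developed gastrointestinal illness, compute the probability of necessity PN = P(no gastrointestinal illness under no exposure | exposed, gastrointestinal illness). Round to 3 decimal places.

p₁ = P(outcome | exposed) = 136/2387 = 0.056975
p₀ = P(outcome | unexposed) = 42/1022 = 0.041096
Under exogeneity and monotonicity, PN = (p₁ − p₀)/p₁.
PN = (0.056975 − 0.041096) / 0.056975 ≈ 0.2787

PN ≈ 0.279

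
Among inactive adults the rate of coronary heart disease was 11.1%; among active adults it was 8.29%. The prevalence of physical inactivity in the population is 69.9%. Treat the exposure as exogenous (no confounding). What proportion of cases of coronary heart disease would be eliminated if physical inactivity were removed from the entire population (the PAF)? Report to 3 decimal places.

PAF ≈ 0.192

p₁ = 0.111, p₀ = 0.0829.
Overall risk P(Y=1) = π·p₁ + (1−π)·p₀ = 0.699×0.111 + 0.301×0.0829 = 0.10254.
Under exogeneity, PAF = [P(Y=1) − p₀] / P(Y=1).
PAF = (0.10254 − 0.0829) / 0.10254 ≈ 0.1915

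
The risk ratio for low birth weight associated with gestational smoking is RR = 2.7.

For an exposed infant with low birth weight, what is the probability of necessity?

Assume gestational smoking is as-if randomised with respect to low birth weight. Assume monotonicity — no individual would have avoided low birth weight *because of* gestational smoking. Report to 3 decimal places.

PN ≈ 0.630

Under exogeneity and monotonicity, PN = (RR − 1) / RR = 1 − 1/RR.
PN = (2.7 − 1) / 2.7 = 1.7 / 2.7 ≈ 0.6296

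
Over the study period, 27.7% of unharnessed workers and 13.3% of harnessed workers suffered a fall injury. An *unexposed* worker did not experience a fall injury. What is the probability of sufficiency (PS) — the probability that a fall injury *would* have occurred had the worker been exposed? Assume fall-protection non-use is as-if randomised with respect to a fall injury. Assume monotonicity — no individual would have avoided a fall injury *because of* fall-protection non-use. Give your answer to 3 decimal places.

PS ≈ 0.166

p₁ = 0.277, p₀ = 0.133.
Under exogeneity and monotonicity, PS = (p₁ − p₀) / (1 − p₀).
PS = (0.277 − 0.133) / (1 − 0.133) = 0.144 / 0.867 ≈ 0.1661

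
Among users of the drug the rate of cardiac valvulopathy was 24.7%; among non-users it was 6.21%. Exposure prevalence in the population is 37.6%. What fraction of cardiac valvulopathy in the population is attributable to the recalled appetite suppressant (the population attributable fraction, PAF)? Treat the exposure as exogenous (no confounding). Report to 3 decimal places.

p₁ = 0.247, p₀ = 0.0621.
Overall risk P(Y=1) = π·p₁ + (1−π)·p₀ = 0.376×0.247 + 0.624×0.0621 = 0.13162.
Under exogeneity, PAF = [P(Y=1) − p₀] / P(Y=1).
PAF = (0.13162 − 0.0621) / 0.13162 ≈ 0.5282

PAF ≈ 0.528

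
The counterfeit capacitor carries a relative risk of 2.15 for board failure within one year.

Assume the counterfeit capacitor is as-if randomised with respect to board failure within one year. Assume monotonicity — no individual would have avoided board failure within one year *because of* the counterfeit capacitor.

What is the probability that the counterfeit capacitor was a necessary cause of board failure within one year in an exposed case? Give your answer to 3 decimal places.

PN ≈ 0.535

Under exogeneity and monotonicity, PN = (RR − 1) / RR = 1 − 1/RR.
PN = (2.15 − 1) / 2.15 = 1.15 / 2.15 ≈ 0.5349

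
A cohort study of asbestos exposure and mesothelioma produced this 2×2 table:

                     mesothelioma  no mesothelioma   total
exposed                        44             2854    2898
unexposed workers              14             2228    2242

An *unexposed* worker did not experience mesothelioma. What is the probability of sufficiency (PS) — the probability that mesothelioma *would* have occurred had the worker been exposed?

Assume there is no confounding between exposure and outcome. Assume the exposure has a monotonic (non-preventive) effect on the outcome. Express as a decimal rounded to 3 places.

PS ≈ 0.009

p₁ = P(outcome | exposed) = 44/2898 = 0.015183
p₀ = P(outcome | unexposed) = 14/2242 = 0.0062444
Under exogeneity and monotonicity, PS = (p₁ − p₀) / (1 − p₀).
PS = (0.015183 − 0.0062444) / (1 − 0.0062444) = 0.0089385 / 0.99376 ≈ 0.0090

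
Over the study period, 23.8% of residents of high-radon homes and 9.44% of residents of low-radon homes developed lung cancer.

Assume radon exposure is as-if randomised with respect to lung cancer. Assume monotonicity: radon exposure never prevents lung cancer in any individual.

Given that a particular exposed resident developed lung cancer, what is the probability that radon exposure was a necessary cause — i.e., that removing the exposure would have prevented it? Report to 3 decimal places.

p₁ = 0.238, p₀ = 0.0944.
Under exogeneity and monotonicity, PN = (p₁ − p₀) / p₁.
PN = (0.238 − 0.0944) / 0.238 = 0.1436 / 0.238 ≈ 0.6034

PN ≈ 0.603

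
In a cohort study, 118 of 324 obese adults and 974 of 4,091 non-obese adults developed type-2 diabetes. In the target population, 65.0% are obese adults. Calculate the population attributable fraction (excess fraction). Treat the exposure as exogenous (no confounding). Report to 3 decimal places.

p₁ = P(outcome | exposed) = 118/324 = 0.3642
p₀ = P(outcome | unexposed) = 974/4091 = 0.23808
Overall risk P(Y=1) = π·p₁ + (1−π)·p₀ = 0.65×0.3642 + 0.35×0.23808 = 0.32006.
Under exogeneity, PAF = [P(Y=1) − p₀] / P(Y=1).
PAF = (0.32006 − 0.23808) / 0.32006 ≈ 0.2561

PAF ≈ 0.256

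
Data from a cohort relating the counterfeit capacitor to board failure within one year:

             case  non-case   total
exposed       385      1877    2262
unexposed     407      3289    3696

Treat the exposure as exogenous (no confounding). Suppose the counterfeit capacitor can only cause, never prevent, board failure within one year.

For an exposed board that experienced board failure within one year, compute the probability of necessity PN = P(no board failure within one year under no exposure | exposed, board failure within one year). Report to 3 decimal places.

p₁ = P(outcome | exposed) = 385/2262 = 0.1702
p₀ = P(outcome | unexposed) = 407/3696 = 0.11012
Under exogeneity and monotonicity, PN = (p₁ − p₀) / p₁.
PN = (0.1702 − 0.11012) / 0.1702 = 0.060084 / 0.1702 ≈ 0.3530

PN ≈ 0.353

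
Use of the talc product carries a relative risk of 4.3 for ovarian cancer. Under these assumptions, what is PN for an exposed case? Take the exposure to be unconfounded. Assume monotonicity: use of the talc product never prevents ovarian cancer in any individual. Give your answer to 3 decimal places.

Under exogeneity and monotonicity, PN = (RR − 1) / RR = 1 − 1/RR.
PN = (4.3 − 1) / 4.3 = 3.3 / 4.3 ≈ 0.7674

PN ≈ 0.767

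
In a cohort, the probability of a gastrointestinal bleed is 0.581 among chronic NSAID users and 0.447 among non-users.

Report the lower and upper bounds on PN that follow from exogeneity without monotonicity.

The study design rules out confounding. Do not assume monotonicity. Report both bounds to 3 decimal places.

Let p₁ = 0.581, p₀ = 0.447.
Under exogeneity alone the bounds on PN are max{0,(p₁−p₀)/p₁} ≤ PN ≤ min{1,(1−p₀)/p₁}.
  lower = (p₁ − p₀)/p₁ = 0.134 / 0.581 ≈ 0.2306
  upper = min{1, (1 − p₀)/p₁} = 0.553 / 0.581 ≈ 0.9518

0.231 ≤ PN ≤ 0.952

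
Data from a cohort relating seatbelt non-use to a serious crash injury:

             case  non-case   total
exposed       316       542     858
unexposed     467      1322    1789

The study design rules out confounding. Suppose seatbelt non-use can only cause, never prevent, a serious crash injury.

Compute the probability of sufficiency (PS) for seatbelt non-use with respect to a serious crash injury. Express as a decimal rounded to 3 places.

PS ≈ 0.145

p₁ = P(outcome | exposed) = 316/858 = 0.3683
p₀ = P(outcome | unexposed) = 467/1789 = 0.26104
Under exogeneity and monotonicity, PS = (p₁ − p₀)/(1 − p₀).
PS = (0.3683 − 0.26104) / 0.73896 ≈ 0.1451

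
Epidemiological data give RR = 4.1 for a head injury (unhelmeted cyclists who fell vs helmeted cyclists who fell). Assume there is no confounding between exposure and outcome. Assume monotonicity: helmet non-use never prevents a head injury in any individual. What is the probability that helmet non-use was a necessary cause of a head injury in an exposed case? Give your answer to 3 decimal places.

PN ≈ 0.756

Under exogeneity and monotonicity, PN = (RR − 1) / RR = 1 − 1/RR.
PN = (4.1 − 1) / 4.1 = 3.1 / 4.1 ≈ 0.7561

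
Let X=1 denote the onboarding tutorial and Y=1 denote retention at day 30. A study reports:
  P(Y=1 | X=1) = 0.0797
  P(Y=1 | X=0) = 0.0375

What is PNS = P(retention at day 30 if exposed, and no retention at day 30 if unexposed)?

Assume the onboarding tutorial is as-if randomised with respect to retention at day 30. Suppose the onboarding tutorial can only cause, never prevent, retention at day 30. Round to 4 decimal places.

PNS ≈ 0.0422

Let p₁ = 0.0797, p₀ = 0.0375.
Under exogeneity and monotonicity, PNS = p₁ − p₀.
PNS = 0.0797 − 0.0375 = 0.0422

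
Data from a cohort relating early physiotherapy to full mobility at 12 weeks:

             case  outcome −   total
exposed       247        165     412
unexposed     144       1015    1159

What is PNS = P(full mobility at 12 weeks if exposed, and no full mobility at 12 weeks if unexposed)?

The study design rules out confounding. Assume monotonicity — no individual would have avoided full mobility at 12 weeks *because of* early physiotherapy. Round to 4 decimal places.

PNS ≈ 0.4753

p₁ = P(outcome | exposed) = 247/412 = 0.59951
p₀ = P(outcome | unexposed) = 144/1159 = 0.12425
Under exogeneity and monotonicity, PNS = p₁ − p₀.
PNS = 0.59951 − 0.12425 = 0.47527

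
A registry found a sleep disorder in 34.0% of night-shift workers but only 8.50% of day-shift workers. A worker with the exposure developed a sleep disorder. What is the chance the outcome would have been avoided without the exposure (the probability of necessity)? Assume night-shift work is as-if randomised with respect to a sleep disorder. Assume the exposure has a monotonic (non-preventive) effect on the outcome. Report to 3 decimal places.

PN ≈ 0.750

p₁ = 0.34, p₀ = 0.085.
Under exogeneity and monotonicity, PN = (p₁ − p₀) / p₁.
PN = (0.34 − 0.085) / 0.34 = 0.255 / 0.34 ≈ 0.7500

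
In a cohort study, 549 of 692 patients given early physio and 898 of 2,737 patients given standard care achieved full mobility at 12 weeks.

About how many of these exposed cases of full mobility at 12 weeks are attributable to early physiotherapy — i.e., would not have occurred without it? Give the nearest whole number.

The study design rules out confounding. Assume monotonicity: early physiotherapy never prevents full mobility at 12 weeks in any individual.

about 322 cases

p₁ = P(outcome | exposed) = 549/692 = 0.79335
p₀ = P(outcome | unexposed) = 898/2737 = 0.3281
PN = (p₁ − p₀)/p₁ = (0.79335 − 0.3281) / 0.79335 ≈ 0.58644.
Attributable cases ≈ PN × (exposed cases) = 0.58644 × 549 ≈ 321.96.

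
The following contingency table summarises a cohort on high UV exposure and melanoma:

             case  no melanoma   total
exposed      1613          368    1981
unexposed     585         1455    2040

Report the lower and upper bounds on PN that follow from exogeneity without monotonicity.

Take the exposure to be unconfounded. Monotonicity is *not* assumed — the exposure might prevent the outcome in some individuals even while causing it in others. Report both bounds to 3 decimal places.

p₁ = P(outcome | exposed) = 1613/1981 = 0.81424
p₀ = P(outcome | unexposed) = 585/2040 = 0.28676
Under exogeneity alone the bounds on PN are max{0,(p₁−p₀)/p₁} ≤ PN ≤ min{1,(1−p₀)/p₁}.
  lower = (p₁ − p₀)/p₁ = 0.52747 / 0.81424 ≈ 0.6478
  upper = min{1, (1 − p₀)/p₁} = 0.71324 / 0.81424 ≈ 0.8760

0.648 ≤ PN ≤ 0.876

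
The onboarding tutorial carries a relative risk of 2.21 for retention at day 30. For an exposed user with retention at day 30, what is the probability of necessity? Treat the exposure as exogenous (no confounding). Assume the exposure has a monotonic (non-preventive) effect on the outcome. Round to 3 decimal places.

PN ≈ 0.548

Under exogeneity and monotonicity, PN = (RR − 1) / RR = 1 − 1/RR.
PN = (2.21 − 1) / 2.21 = 1.21 / 2.21 ≈ 0.5475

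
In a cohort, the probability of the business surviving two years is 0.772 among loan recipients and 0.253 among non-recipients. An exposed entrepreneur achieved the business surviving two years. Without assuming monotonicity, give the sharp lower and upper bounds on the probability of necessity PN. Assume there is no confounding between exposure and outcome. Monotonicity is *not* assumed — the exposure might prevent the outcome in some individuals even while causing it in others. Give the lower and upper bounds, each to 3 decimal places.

Let p₁ = 0.772, p₀ = 0.253.
Under exogeneity alone the bounds on PN are max{0,(p₁−p₀)/p₁} ≤ PN ≤ min{1,(1−p₀)/p₁}.
  lower = (p₁ − p₀)/p₁ = 0.519 / 0.772 ≈ 0.6723
  upper = min{1, (1 − p₀)/p₁} = 0.747 / 0.772 ≈ 0.9676

0.672 ≤ PN ≤ 0.968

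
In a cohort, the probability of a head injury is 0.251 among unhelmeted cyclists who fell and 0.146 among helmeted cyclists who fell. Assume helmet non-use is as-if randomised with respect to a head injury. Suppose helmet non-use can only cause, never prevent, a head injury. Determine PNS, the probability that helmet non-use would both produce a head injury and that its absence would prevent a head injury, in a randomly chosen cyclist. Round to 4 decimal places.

PNS ≈ 0.1050

Let p₁ = 0.251, p₀ = 0.146.
Under exogeneity and monotonicity, PNS = p₁ − p₀.
PNS = 0.251 − 0.146 = 0.105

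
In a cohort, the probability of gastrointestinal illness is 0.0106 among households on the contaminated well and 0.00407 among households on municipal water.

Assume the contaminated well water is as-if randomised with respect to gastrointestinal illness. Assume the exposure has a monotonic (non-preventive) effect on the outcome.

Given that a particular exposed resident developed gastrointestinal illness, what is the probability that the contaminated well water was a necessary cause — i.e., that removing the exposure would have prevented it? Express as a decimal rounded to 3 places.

Let p₁ = 0.0106, p₀ = 0.00407.
Under exogeneity and monotonicity, PN = (p₁ − p₀) / p₁.
PN = (0.0106 − 0.00407) / 0.0106 = 0.00653 / 0.0106 ≈ 0.6160

PN ≈ 0.616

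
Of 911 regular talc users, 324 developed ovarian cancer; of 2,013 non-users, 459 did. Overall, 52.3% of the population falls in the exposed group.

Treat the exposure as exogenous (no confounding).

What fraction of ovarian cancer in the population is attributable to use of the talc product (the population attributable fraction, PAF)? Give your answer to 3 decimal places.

PAF ≈ 0.226

p₁ = P(outcome | exposed) = 324/911 = 0.35565
p₀ = P(outcome | unexposed) = 459/2013 = 0.22802
Overall risk P(Y=1) = π·p₁ + (1−π)·p₀ = 0.523×0.35565 + 0.477×0.22802 = 0.29477.
Under exogeneity, PAF = [P(Y=1) − p₀] / P(Y=1).
PAF = (0.29477 − 0.22802) / 0.29477 ≈ 0.2265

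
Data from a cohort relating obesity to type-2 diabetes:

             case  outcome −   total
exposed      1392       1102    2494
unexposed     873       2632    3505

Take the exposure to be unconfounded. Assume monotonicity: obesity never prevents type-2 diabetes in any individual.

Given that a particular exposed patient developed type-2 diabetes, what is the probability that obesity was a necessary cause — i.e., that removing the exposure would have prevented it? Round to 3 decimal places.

p₁ = P(outcome | exposed) = 1392/2494 = 0.55814
p₀ = P(outcome | unexposed) = 873/3505 = 0.24907
Under exogeneity and monotonicity, PN = (p₁ − p₀) / p₁.
PN = (0.55814 − 0.24907) / 0.55814 = 0.30907 / 0.55814 ≈ 0.5537

PN ≈ 0.554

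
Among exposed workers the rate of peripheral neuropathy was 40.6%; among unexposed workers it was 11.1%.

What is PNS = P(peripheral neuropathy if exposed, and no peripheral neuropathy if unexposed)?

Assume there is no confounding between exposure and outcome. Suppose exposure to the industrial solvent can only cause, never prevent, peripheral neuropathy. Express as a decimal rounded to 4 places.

PNS ≈ 0.2950

p₁ = 0.406, p₀ = 0.111.
Under exogeneity and monotonicity, PNS = p₁ − p₀.
PNS = 0.406 − 0.111 = 0.295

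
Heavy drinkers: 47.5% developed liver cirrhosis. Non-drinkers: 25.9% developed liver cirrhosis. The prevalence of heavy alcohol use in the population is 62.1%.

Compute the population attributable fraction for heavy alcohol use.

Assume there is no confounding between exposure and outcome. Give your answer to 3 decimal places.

p₁ = 0.475, p₀ = 0.259.
Overall risk P(Y=1) = π·p₁ + (1−π)·p₀ = 0.621×0.475 + 0.379×0.259 = 0.39314.
Under exogeneity, PAF = [P(Y=1) − p₀] / P(Y=1).
PAF = (0.39314 − 0.259) / 0.39314 ≈ 0.3412

PAF ≈ 0.341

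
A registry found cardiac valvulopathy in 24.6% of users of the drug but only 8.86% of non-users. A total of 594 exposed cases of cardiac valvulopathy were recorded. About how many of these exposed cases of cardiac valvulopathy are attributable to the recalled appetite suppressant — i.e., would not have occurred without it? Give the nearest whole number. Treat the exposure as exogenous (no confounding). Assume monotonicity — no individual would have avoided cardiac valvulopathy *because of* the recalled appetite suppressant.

about 380 cases

p₁ = 0.246, p₀ = 0.0886.
PN = (p₁ − p₀)/p₁ = (0.246 − 0.0886) / 0.246 ≈ 0.63984.
Attributable cases ≈ PN × (exposed cases) = 0.63984 × 594 ≈ 380.06.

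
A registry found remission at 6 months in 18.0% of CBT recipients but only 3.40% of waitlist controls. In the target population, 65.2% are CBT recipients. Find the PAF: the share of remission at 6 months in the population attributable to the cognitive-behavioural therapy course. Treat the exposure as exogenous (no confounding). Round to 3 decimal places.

PAF ≈ 0.737

p₁ = 0.18, p₀ = 0.034.
Overall risk P(Y=1) = π·p₁ + (1−π)·p₀ = 0.652×0.18 + 0.348×0.034 = 0.12919.
Under exogeneity, PAF = [P(Y=1) − p₀] / P(Y=1).
PAF = (0.12919 − 0.034) / 0.12919 ≈ 0.7368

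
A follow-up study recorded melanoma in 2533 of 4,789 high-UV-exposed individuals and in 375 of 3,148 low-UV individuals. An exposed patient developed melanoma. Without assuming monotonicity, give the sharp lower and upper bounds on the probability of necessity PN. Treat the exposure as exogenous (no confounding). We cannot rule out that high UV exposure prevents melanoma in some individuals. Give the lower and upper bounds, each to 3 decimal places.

0.775 ≤ PN ≤ 1.000

p₁ = P(outcome | exposed) = 2533/4789 = 0.52892
p₀ = P(outcome | unexposed) = 375/3148 = 0.11912
Under exogeneity alone the bounds on PN are max{0,(p₁−p₀)/p₁} ≤ PN ≤ min{1,(1−p₀)/p₁}.
  lower = (p₁ − p₀)/p₁ = 0.4098 / 0.52892 ≈ 0.7748
  upper = min{1, (1 − p₀)/p₁} = 0.88088 / 0.52892 ≈ 1.6654 → capped at 1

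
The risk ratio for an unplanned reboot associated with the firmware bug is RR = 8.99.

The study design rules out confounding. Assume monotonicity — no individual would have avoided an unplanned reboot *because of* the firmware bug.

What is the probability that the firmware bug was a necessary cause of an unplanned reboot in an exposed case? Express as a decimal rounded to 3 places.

Under exogeneity and monotonicity, PN = (RR − 1) / RR = 1 − 1/RR.
PN = (8.99 − 1) / 8.99 = 7.99 / 8.99 ≈ 0.8888

PN ≈ 0.889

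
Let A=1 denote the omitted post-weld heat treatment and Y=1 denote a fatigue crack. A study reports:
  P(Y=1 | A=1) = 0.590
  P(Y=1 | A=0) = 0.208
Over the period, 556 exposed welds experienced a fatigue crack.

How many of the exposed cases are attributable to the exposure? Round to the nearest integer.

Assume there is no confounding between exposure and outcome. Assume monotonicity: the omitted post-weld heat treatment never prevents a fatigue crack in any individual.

Let p₁ = 0.59, p₀ = 0.208.
PN = (p₁ − p₀)/p₁ = (0.59 − 0.208) / 0.59 ≈ 0.64746.
Attributable cases ≈ PN × (exposed cases) = 0.64746 × 556 ≈ 359.99.

about 360 cases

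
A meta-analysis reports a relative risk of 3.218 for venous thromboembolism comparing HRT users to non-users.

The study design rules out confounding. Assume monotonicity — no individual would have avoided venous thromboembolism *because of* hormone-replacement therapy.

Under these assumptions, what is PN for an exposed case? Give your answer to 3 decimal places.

Under exogeneity and monotonicity, PN = (RR − 1) / RR = 1 − 1/RR.
PN = (3.218 − 1) / 3.218 = 2.218 / 3.218 ≈ 0.6892

PN ≈ 0.689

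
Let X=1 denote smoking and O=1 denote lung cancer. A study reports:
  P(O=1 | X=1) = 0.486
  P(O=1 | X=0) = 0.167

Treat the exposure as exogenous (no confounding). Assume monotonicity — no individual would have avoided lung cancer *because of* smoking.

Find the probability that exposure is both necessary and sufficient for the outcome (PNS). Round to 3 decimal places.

PNS ≈ 0.319

Let p₁ = 0.486, p₀ = 0.167.
Under exogeneity and monotonicity, PNS = p₁ − p₀.
PNS = 0.486 − 0.167 = 0.319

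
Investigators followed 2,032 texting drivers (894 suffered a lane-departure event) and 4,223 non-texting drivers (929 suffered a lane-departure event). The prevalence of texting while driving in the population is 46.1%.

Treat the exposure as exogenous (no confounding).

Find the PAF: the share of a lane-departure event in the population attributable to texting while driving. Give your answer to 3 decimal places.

p₁ = P(outcome | exposed) = 894/2032 = 0.43996
p₀ = P(outcome | unexposed) = 929/4223 = 0.21999
Overall risk P(Y=1) = π·p₁ + (1−π)·p₀ = 0.461×0.43996 + 0.539×0.21999 = 0.32139.
Under exogeneity, PAF = [P(Y=1) − p₀] / P(Y=1).
PAF = (0.32139 − 0.21999) / 0.32139 ≈ 0.3155

PAF ≈ 0.316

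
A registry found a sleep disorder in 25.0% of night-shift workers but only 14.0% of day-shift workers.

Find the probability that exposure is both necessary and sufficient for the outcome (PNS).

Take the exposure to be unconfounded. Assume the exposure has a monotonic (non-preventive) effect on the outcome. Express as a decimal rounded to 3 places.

PNS ≈ 0.110

p₁ = 0.25, p₀ = 0.14.
Under exogeneity and monotonicity, PNS = p₁ − p₀.
PNS = 0.25 − 0.14 = 0.11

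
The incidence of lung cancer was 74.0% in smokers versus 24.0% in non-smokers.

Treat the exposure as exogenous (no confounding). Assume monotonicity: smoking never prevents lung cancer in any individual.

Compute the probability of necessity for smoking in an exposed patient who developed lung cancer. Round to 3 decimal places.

PN ≈ 0.676

p₁ = 0.74, p₀ = 0.24.
Under exogeneity and monotonicity, PN = (p₁ − p₀) / p₁.
PN = (0.74 − 0.24) / 0.74 = 0.5 / 0.74 ≈ 0.6757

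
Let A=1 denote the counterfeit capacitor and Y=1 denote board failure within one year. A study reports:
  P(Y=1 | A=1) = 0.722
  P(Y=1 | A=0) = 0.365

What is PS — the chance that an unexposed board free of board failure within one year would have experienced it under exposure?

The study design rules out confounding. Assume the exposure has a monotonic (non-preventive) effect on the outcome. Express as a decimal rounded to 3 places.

Let p₁ = 0.722, p₀ = 0.365.
Under exogeneity and monotonicity, PS = (p₁ − p₀) / (1 − p₀).
PS = (0.722 − 0.365) / (1 − 0.365) = 0.357 / 0.635 ≈ 0.5622

PS ≈ 0.562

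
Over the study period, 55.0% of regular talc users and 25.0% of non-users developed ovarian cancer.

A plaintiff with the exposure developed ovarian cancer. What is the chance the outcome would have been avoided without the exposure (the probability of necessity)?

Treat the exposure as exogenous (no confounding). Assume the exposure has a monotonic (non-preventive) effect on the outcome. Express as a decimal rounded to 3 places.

p₁ = 0.55, p₀ = 0.25.
Under exogeneity and monotonicity, PN = (p₁ − p₀) / p₁.
PN = (0.55 − 0.25) / 0.55 = 0.3 / 0.55 ≈ 0.5455

PN ≈ 0.545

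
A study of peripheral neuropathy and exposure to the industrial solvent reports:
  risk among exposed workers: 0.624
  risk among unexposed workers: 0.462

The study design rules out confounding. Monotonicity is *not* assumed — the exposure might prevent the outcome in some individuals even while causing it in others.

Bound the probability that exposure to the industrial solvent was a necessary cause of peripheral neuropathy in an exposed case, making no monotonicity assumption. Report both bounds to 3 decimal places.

Let p₁ = 0.624, p₀ = 0.462.
Under exogeneity alone the bounds on PN are max{0,(p₁−p₀)/p₁} ≤ PN ≤ min{1,(1−p₀)/p₁}.
  lower = (p₁ − p₀)/p₁ = 0.162 / 0.624 ≈ 0.2596
  upper = min{1, (1 − p₀)/p₁} = 0.538 / 0.624 ≈ 0.8622

0.260 ≤ PN ≤ 0.862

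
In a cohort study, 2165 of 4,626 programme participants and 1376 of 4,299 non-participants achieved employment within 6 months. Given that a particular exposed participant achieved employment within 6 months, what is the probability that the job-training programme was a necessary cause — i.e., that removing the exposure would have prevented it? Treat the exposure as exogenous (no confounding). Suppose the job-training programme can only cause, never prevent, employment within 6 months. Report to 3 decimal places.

p₁ = P(outcome | exposed) = 2165/4626 = 0.46801
p₀ = P(outcome | unexposed) = 1376/4299 = 0.32007
Under exogeneity and monotonicity, PN = (p₁ − p₀) / p₁.
PN = (0.46801 − 0.32007) / 0.46801 = 0.14793 / 0.46801 ≈ 0.3161

PN ≈ 0.316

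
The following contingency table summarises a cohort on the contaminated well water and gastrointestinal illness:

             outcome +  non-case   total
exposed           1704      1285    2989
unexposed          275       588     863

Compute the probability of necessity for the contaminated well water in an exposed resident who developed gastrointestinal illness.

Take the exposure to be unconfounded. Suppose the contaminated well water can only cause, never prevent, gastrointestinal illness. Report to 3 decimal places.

p₁ = P(outcome | exposed) = 1704/2989 = 0.57009
p₀ = P(outcome | unexposed) = 275/863 = 0.31866
Under exogeneity and monotonicity, PN = (p₁ − p₀) / p₁.
PN = (0.57009 − 0.31866) / 0.57009 = 0.25143 / 0.57009 ≈ 0.4410

PN ≈ 0.441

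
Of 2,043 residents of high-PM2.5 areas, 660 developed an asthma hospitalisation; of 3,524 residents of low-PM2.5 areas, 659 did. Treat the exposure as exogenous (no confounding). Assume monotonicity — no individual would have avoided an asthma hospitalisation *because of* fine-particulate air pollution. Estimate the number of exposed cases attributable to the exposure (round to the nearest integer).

about 278 cases

p₁ = P(outcome | exposed) = 660/2043 = 0.32305
p₀ = P(outcome | unexposed) = 659/3524 = 0.187
PN = (p₁ − p₀)/p₁ = (0.32305 − 0.187) / 0.32305 ≈ 0.42114.
Attributable cases ≈ PN × (exposed cases) = 0.42114 × 660 ≈ 277.95.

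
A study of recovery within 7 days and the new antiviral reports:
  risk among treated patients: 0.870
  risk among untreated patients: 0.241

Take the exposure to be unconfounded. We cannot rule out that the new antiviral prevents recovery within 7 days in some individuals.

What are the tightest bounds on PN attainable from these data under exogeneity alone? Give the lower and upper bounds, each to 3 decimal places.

Let p₁ = 0.87, p₀ = 0.241.
Under exogeneity alone the bounds on PN are max{0,(p₁−p₀)/p₁} ≤ PN ≤ min{1,(1−p₀)/p₁}.
  lower = (p₁ − p₀)/p₁ = 0.629 / 0.87 ≈ 0.7230
  upper = min{1, (1 − p₀)/p₁} = 0.759 / 0.87 ≈ 0.8724

0.723 ≤ PN ≤ 0.872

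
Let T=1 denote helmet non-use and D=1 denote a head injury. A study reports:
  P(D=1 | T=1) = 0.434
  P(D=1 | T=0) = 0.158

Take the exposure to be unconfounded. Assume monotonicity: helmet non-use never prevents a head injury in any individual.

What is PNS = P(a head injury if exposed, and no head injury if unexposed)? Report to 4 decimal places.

Let p₁ = 0.434, p₀ = 0.158.
Under exogeneity and monotonicity, PNS = p₁ − p₀.
PNS = 0.434 − 0.158 = 0.276

PNS ≈ 0.2760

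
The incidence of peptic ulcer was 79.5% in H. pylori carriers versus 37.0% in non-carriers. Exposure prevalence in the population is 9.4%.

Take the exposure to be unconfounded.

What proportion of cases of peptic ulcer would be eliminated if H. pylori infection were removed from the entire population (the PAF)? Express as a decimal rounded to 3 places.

PAF ≈ 0.097

p₁ = 0.795, p₀ = 0.37.
Overall risk P(Y=1) = π·p₁ + (1−π)·p₀ = 0.094×0.795 + 0.906×0.37 = 0.40995.
Under exogeneity, PAF = [P(Y=1) − p₀] / P(Y=1).
PAF = (0.40995 − 0.37) / 0.40995 ≈ 0.0975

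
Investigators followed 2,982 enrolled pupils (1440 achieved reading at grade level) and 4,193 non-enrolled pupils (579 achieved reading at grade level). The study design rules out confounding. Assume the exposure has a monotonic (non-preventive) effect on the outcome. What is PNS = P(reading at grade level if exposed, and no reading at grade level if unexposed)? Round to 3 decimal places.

p₁ = P(outcome | exposed) = 1440/2982 = 0.4829
p₀ = P(outcome | unexposed) = 579/4193 = 0.13809
Under exogeneity and monotonicity, PNS = p₁ − p₀.
PNS = 0.4829 − 0.13809 = 0.34481

PNS ≈ 0.345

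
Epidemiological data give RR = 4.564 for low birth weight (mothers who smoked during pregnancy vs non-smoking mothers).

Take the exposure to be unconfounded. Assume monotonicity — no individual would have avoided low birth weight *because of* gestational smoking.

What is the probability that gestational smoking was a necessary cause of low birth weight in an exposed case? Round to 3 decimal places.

PN ≈ 0.781

Under exogeneity and monotonicity, PN = (RR − 1) / RR = 1 − 1/RR.
PN = (4.564 − 1) / 4.564 = 3.564 / 4.564 ≈ 0.7809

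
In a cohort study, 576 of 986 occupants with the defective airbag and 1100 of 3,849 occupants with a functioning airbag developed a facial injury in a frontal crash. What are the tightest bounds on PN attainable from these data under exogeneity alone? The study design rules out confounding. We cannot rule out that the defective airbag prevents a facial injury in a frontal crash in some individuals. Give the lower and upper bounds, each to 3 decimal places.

p₁ = P(outcome | exposed) = 576/986 = 0.58418
p₀ = P(outcome | unexposed) = 1100/3849 = 0.28579
Under exogeneity alone the bounds on PN are max{0,(p₁−p₀)/p₁} ≤ PN ≤ min{1,(1−p₀)/p₁}.
  lower = (p₁ − p₀)/p₁ = 0.29839 / 0.58418 ≈ 0.5108
  upper = min{1, (1 − p₀)/p₁} = 0.71421 / 0.58418 ≈ 1.2226 → capped at 1

0.511 ≤ PN ≤ 1.000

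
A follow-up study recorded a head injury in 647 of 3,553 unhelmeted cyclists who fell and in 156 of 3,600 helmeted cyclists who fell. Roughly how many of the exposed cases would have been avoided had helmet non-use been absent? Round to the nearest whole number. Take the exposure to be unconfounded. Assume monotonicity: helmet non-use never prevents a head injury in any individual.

p₁ = P(outcome | exposed) = 647/3553 = 0.1821
p₀ = P(outcome | unexposed) = 156/3600 = 0.043333
PN = (p₁ − p₀)/p₁ = (0.1821 − 0.043333) / 0.1821 ≈ 0.76204.
Attributable cases ≈ PN × (exposed cases) = 0.76204 × 647 ≈ 493.04.

about 493 cases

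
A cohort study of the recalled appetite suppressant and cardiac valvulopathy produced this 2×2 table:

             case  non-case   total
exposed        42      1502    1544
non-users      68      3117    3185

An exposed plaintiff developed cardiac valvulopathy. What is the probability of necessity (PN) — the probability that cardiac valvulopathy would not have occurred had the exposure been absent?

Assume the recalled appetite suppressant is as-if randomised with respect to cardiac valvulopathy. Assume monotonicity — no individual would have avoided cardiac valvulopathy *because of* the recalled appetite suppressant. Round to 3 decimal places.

p₁ = P(outcome | exposed) = 42/1544 = 0.027202
p₀ = P(outcome | unexposed) = 68/3185 = 0.02135
Under exogeneity and monotonicity, PN = (p₁ − p₀)/p₁.
PN = (0.027202 − 0.02135) / 0.027202 ≈ 0.2151

PN ≈ 0.215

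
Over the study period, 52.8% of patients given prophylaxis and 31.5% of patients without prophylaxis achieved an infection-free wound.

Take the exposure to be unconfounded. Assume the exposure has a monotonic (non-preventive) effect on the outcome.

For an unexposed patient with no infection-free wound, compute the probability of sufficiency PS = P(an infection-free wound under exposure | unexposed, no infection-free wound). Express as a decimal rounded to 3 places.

p₁ = 0.528, p₀ = 0.315.
Under exogeneity and monotonicity, PS = (p₁ − p₀) / (1 − p₀).
PS = (0.528 − 0.315) / (1 − 0.315) = 0.213 / 0.685 ≈ 0.3109

PS ≈ 0.311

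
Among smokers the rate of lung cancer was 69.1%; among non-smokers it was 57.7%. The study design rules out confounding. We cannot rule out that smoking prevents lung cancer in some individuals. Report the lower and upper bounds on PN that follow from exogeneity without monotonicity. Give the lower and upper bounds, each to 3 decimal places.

0.165 ≤ PN ≤ 0.612

p₁ = 0.691, p₀ = 0.577.
Under exogeneity alone the bounds on PN are max{0,(p₁−p₀)/p₁} ≤ PN ≤ min{1,(1−p₀)/p₁}.
  lower = (p₁ − p₀)/p₁ = 0.114 / 0.691 ≈ 0.1650
  upper = min{1, (1 − p₀)/p₁} = 0.423 / 0.691 ≈ 0.6122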